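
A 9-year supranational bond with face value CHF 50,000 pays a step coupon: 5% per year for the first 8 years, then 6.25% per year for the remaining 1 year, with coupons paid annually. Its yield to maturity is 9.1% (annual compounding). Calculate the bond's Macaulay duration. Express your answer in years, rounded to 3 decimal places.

Periodic yield y = 0.091. Discount each cash flow and weight by its year:
  t   CF        PV=CF/(1+0.091)^t    t·PV
  1     2,500.00     2,291.4757     2,291.4757
  2     2,500.00     2,100.3444     4,200.6887
  3     2,500.00     1,925.1552     5,775.4657
  4     2,500.00     1,764.5786     7,058.3144
  5     2,500.00     1,617.3956     8,086.9780
  6     2,500.00     1,482.4891     8,894.9345
  7     2,500.00     1,358.8351     9,511.8457
  8     2,500.00     1,245.4950     9,963.9604
  9    53,125.00    24,259.1840   218,332.6556
  Σ                 38,044.9527   274,116.3187
Price P = Σ PV = 38,044.9527.
Macaulay duration = Σ(t·PV) / P = 274,116.3187 / 38,044.9527 = 7.20506 years.

7.205 years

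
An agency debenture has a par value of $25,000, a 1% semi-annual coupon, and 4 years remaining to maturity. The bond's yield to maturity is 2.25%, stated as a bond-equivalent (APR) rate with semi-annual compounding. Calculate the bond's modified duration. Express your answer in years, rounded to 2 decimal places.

3.89 years

Periodic yield y = 0.01125. First find Macaulay duration:
  t   CF        PV=CF/(1+0.01125)^t    t·PV
  1       125.00       123.6094       123.6094
  2       125.00       122.2343       244.4685
  3       125.00       120.8744       362.6233
  4       125.00       119.5297       478.1188
  5       125.00       118.2000       590.9998
  6       125.00       116.8850       701.3100
  7       125.00       115.5847       809.0928
  8    25,125.00    22,974.0622   183,792.4980
  Σ                 23,810.9797   187,102.7206
P = 23,810.9797; Macaulay duration = 187,102.7206 / 23,810.9797 = 7.85783 half-year periods = 3.92892 years.
Modified duration = D_Mac / (1 + y) = 3.92892 / 1.01125 = 3.88521 years.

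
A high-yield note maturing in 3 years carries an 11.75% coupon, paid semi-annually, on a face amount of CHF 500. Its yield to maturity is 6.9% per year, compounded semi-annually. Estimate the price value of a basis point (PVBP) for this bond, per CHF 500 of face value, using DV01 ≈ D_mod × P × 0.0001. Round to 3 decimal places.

CHF 0.144

Periodic yield y = 0.0345.
  t   CF        PV=CF/(1+0.0345)^t    t·PV
  1       29.375        28.3954        28.3954
  2       29.375        27.4484        54.8968
  3       29.375        26.5330        79.5990
  4       29.375        25.6481       102.5926
  5       29.375        24.7928       123.9639
  6      529.375       431.8973     2,591.3836
  Σ                    564.7150     2,980.8313
P = 564.7150; D_Mac = 5.27847 half-year periods = 2.63924 yrs; D_mod = 2.55122 yrs.
DV01 ≈ 2.55122 × 564.7150 × 0.0001 = 0.144071.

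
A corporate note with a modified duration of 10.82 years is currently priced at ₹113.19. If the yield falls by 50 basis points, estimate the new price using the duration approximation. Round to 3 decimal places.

₹119.314

Duration approximation: ΔP/P ≈ -D_mod · Δy = -10.82 × (-0.005) = +0.054100.
New price ≈ 113.19 × (1 + 0.054100) = 119.313579.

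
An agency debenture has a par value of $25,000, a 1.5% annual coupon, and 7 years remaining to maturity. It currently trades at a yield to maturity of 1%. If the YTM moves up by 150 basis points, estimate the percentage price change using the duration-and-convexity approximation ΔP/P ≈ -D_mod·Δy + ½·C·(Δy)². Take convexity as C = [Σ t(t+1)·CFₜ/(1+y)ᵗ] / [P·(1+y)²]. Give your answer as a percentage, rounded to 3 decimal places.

-9.373%

With y = 0.01:
  t   CF        PV=CF/(1+0.01)^t    t·PV        t(t+1)·PV
  1       375.00       371.2871       371.2871         742.5743
  2       375.00       367.6110       735.2220       2,205.6661
  3       375.00       363.9713     1,091.9139       4,367.6557
  4       375.00       360.3676     1,441.4705       7,207.3526
  5       375.00       356.7996     1,783.9982      10,703.9890
  6       375.00       353.2670     2,119.6018      14,837.2125
  7    25,375.00    23,667.7206   165,674.0445   1,325,392.3557
  Σ                 25,841.0243   173,217.5380   1,365,456.8058
P = 25,841.0243; D_Mac = 6.70320 yrs; D_mod = 6.63683 yrs; C = 51.79949.
Duration effect: -6.63683 × (+0.015) = -0.099552
Convexity effect: 0.5 × 51.79949 × (0.015)² = +0.0058274
ΔP/P ≈ -0.099552 + 0.0058274 = -0.093725 = -9.3725%.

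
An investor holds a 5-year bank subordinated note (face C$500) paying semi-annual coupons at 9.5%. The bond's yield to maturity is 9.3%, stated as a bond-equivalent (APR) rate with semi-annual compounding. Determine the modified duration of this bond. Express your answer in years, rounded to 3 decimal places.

Periodic yield y = 0.0465. First find Macaulay duration:
  t   CF        PV=CF/(1+0.0465)^t    t·PV
  1        23.75        22.6947        22.6947
  2        23.75        21.6863        43.3726
  3        23.75        20.7227        62.1680
  4        23.75        19.8019        79.2076
  5        23.75        18.9220        94.6101
  6        23.75        18.0812       108.4874
  7        23.75        17.2778       120.9448
  8        23.75        16.5101       132.0808
  9        23.75        15.7765       141.9885
  10      523.75       332.4541     3,324.5411
  Σ                    503.9273     4,130.0955
P = 503.9273; Macaulay duration = 4,130.0955 / 503.9273 = 8.19582 half-year periods = 4.09791 years.
Modified duration = D_Mac / (1 + y) = 4.09791 / 1.0465 = 3.91582 years.

3.916 years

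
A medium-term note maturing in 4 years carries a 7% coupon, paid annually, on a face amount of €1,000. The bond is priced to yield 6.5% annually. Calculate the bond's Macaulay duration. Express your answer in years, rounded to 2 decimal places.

Periodic yield y = 0.065. Discount each cash flow and weight by its year:
  t   CF        PV=CF/(1+0.065)^t    t·PV
  1        70.00        65.7277        65.7277
  2        70.00        61.7161       123.4323
  3        70.00        57.9494       173.8483
  4     1,070.00       831.7357     3,326.9428
  Σ                  1,017.1290     3,689.9511
Price P = Σ PV = 1,017.1290.
Macaulay duration = Σ(t·PV) / P = 3,689.9511 / 1,017.1290 = 3.62781 years.

3.63 years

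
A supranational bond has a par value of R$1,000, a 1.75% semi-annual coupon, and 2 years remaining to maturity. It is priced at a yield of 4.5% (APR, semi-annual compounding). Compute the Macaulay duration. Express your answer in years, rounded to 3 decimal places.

1.973 years

Periodic yield y = 0.0225. Discount each cash flow and weight by its period:
  t   CF        PV=CF/(1+0.0225)^t    t·PV
  1         8.75         8.5575         8.5575
  2         8.75         8.3692        16.7383
  3         8.75         8.1850        24.5550
  4     1,008.75       922.8482     3,691.3929
  Σ                    947.9598     3,741.2436
Price P = Σ PV = 947.9598.
Macaulay duration = Σ(t·PV) / P = 3,741.2436 / 947.9598 = 3.94663 half-year periods.
In years: 3.94663 / 2 = 1.97331 years.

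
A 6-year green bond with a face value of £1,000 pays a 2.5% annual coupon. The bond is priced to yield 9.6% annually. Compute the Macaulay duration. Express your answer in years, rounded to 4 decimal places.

5.5565 years

Periodic yield y = 0.096. Discount each cash flow and weight by its year:
  t   CF        PV=CF/(1+0.096)^t    t·PV
  1        25.00        22.8102        22.8102
  2        25.00        20.8122        41.6245
  3        25.00        18.9893        56.9678
  4        25.00        17.3260        69.3039
  5        25.00        15.8084        79.0419
  6     1,025.00       591.3717     3,548.2302
  Σ                    687.1178     3,817.9785
Price P = Σ PV = 687.1178.
Macaulay duration = Σ(t·PV) / P = 3,817.9785 / 687.1178 = 5.55651 years.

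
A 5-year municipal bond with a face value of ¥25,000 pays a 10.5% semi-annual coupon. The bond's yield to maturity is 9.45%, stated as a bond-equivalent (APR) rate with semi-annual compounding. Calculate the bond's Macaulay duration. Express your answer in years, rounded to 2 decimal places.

4.04 years

Periodic yield y = 0.04725. Discount each cash flow and weight by its period:
  t   CF        PV=CF/(1+0.04725)^t    t·PV
  1     1,312.50     1,253.2824     1,253.2824
  2     1,312.50     1,196.7366     2,393.4732
  3     1,312.50     1,142.7420     3,428.2261
  4     1,312.50     1,091.1836     4,364.7345
  5     1,312.50     1,041.9514     5,209.7571
  6     1,312.50       994.9405     5,969.6428
  7     1,312.50       950.0506     6,650.3541
  8     1,312.50       907.1860     7,257.4883
  9     1,312.50       866.2555     7,796.2992
  10   26,312.50    16,582.8214   165,828.2138
  Σ                 26,027.1500   210,151.4716
Price P = Σ PV = 26,027.1500.
Macaulay duration = Σ(t·PV) / P = 210,151.4716 / 26,027.1500 = 8.07432 half-year periods.
In years: 8.07432 / 2 = 4.03716 years.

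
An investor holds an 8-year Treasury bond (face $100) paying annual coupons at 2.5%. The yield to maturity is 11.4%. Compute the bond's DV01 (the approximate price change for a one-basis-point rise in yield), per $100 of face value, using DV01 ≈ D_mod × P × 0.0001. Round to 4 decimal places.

Periodic yield y = 0.114.
  t   CF        PV=CF/(1+0.114)^t    t·PV
  1         2.50         2.2442         2.2442
  2         2.50         2.0145         4.0290
  3         2.50         1.8084         5.4251
  4         2.50         1.6233         6.4932
  5         2.50         1.4572         7.2859
  6         2.50         1.3081         7.8484
  7         2.50         1.1742         8.2194
  8       102.50        43.2158       345.7262
  Σ                     54.8456       387.2714
P = 54.8456; D_Mac = 7.06113 yrs; D_mod = 6.33853 yrs.
DV01 ≈ 6.33853 × 54.8456 × 0.0001 = 0.034764.

$0.0348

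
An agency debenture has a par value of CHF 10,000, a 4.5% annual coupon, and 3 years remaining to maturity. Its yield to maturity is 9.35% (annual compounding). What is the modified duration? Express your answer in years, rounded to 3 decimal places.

Periodic yield y = 0.0935. First find Macaulay duration:
  t   CF        PV=CF/(1+0.0935)^t    t·PV
  1       450.00       411.5226       411.5226
  2       450.00       376.3353       752.6706
  3    10,450.00     7,992.0819    23,976.2458
  Σ                  8,779.9399    25,140.4390
P = 8,779.9399; Macaulay duration = 25,140.4390 / 8,779.9399 = 2.86340 years.
Modified duration = D_Mac / (1 + y) = 2.86340 / 1.0935 = 2.61856 years.

2.619 years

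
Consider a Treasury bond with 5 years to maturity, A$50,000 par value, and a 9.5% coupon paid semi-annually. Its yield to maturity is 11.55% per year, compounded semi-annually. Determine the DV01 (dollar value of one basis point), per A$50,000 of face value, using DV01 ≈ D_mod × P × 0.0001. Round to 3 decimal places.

Periodic yield y = 0.05775.
  t   CF        PV=CF/(1+0.05775)^t    t·PV
  1     2,375.00     2,245.3321     2,245.3321
  2     2,375.00     2,122.7436     4,245.4873
  3     2,375.00     2,006.8481     6,020.5444
  4     2,375.00     1,897.2802     7,589.1209
  5     2,375.00     1,793.6944     8,968.4718
  6     2,375.00     1,695.7640    10,174.5840
  7     2,375.00     1,603.1803    11,222.2623
  8     2,375.00     1,515.6515    12,125.2117
  9     2,375.00     1,432.9014    12,896.1126
  10   52,375.00    29,874.0220   298,740.2196
  Σ                 46,187.4176   374,227.3467
P = 46,187.4176; D_Mac = 8.10237 half-year periods = 4.05118 yrs; D_mod = 3.83000 yrs.
DV01 ≈ 3.83000 × 46,187.4176 × 0.0001 = 17.689782.

A$17.690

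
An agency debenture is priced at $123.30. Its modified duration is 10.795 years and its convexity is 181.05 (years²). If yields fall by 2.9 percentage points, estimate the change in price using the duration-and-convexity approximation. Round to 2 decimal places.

+$47.99

Duration effect: -D_mod·Δy = -10.795 × (-0.029) = +0.313055
Convexity effect: ½·C·(Δy)² = 0.5 × 181.05 × (-0.029)² = +0.076131525
ΔP/P ≈ +0.313055 + 0.076131525 = +0.389186525
ΔP ≈ 123.30 × (+0.389186525) = +47.9866985325.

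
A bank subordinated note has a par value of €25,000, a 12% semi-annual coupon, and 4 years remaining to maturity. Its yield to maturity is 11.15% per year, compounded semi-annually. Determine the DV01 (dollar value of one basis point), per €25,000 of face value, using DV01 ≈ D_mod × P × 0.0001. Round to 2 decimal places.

Periodic yield y = 0.05575.
  t   CF        PV=CF/(1+0.05575)^t    t·PV
  1     1,500.00     1,420.7909     1,420.7909
  2     1,500.00     1,345.7645     2,691.5291
  3     1,500.00     1,274.7000     3,824.1000
  4     1,500.00     1,207.3881     4,829.5525
  5     1,500.00     1,143.6307     5,718.1535
  6     1,500.00     1,083.2401     6,499.4404
  7     1,500.00     1,026.0384     7,182.2690
  8    26,500.00    17,169.4804   137,355.8435
  Σ                 25,671.0332   169,521.6790
P = 25,671.0332; D_Mac = 6.60362 half-year periods = 3.30181 yrs; D_mod = 3.12745 yrs.
DV01 ≈ 3.12745 × 25,671.0332 × 0.0001 = 8.028495.

€8.03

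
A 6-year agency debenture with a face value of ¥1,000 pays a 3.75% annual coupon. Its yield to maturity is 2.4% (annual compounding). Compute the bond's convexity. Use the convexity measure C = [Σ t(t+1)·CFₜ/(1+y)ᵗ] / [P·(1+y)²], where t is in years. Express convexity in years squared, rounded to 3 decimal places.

35.661

With y = 0.024:
  t   CF        PV=CF/(1+0.024)^t    t·PV        t(t+1)·PV
  1        37.50        36.6211        36.6211          73.2422
  2        37.50        35.7628        71.5256         214.5767
  3        37.50        34.9246       104.7738         419.0952
  4        37.50        34.1061       136.4242         682.1210
  5        37.50        33.3067       166.5335         999.2007
  6     1,037.50       899.8878     5,399.3268      37,795.2877
  Σ                  1,074.6090     5,915.2049      40,183.5235
P = 1,074.6090.
Convexity = Σ t(t+1)·PV / [P·(1+y)²] = 40,183.5235 / (1,074.6090 × 1.048576) = 35.66134.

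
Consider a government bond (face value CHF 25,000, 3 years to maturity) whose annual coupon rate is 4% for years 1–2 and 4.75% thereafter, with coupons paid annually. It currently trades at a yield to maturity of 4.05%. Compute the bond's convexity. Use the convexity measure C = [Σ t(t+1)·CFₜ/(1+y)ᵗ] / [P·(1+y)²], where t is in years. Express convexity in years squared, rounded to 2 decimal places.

10.53

With y = 0.0405:
  t   CF        PV=CF/(1+0.0405)^t    t·PV        t(t+1)·PV
  1     1,000.00       961.0764       961.0764       1,922.1528
  2     1,000.00       923.6679     1,847.3357       5,542.0071
  3    26,187.50    23,247.0466    69,741.1399     278,964.5595
  Σ                 25,131.7909    72,549.5520     286,428.7195
P = 25,131.7909.
Convexity = Σ t(t+1)·PV / [P·(1+y)²] = 286,428.7195 / (25,131.7909 × 1.082640) = 10.52711.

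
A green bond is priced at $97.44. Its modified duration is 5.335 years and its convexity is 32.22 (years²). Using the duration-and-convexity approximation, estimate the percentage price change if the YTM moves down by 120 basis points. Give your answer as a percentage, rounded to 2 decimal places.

+6.63%

Duration effect: -D_mod·Δy = -5.335 × (-0.012) = +0.064020
Convexity effect: ½·C·(Δy)² = 0.5 × 32.22 × (-0.012)² = +0.00231984
ΔP/P ≈ +0.064020 + 0.00231984 = +0.06633984
= +6.633984%.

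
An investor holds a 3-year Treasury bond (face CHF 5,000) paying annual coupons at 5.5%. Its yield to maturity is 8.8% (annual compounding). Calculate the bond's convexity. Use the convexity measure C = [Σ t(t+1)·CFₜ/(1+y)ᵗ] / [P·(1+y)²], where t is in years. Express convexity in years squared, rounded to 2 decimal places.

9.41

With y = 0.088:
  t   CF        PV=CF/(1+0.088)^t    t·PV        t(t+1)·PV
  1       275.00       252.7574       252.7574         505.5147
  2       275.00       232.3137       464.6275       1,393.8825
  3     5,275.00     4,095.7720    12,287.3161      49,149.2646
  Σ                  4,580.8431    13,004.7010      51,048.6618
P = 4,580.8431.
Convexity = Σ t(t+1)·PV / [P·(1+y)²] = 51,048.6618 / (4,580.8431 × 1.183744) = 9.41415.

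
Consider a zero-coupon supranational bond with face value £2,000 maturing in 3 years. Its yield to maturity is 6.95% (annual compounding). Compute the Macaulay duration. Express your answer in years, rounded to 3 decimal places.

3.000 years

A zero-coupon bond has a single cash flow at maturity, so its Macaulay duration equals its maturity: 3 years.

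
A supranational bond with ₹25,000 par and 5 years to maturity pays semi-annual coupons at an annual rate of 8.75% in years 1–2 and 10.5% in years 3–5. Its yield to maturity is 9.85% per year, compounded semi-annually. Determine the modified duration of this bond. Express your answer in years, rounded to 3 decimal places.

3.923 years

Periodic yield y = 0.04925. First find Macaulay duration:
  t   CF        PV=CF/(1+0.04925)^t    t·PV
  1     1,093.75     1,042.4112     1,042.4112
  2     1,093.75       993.4822     1,986.9645
  3     1,093.75       946.8499     2,840.5497
  4     1,093.75       902.4064     3,609.6255
  5     1,312.50     1,032.0588     5,160.2938
  6     1,312.50       983.6157     5,901.6941
  7     1,312.50       937.4464     6,562.1251
  8     1,312.50       893.4443     7,147.5545
  9     1,312.50       851.5076     7,663.5681
  10   26,312.50    16,269.4299   162,694.2987
  Σ                 24,852.6524   204,609.0853
P = 24,852.6524; Macaulay duration = 204,609.0853 / 24,852.6524 = 8.23289 half-year periods = 4.11644 years.
Modified duration = D_Mac / (1 + y) = 4.11644 / 1.04925 = 3.92322 years.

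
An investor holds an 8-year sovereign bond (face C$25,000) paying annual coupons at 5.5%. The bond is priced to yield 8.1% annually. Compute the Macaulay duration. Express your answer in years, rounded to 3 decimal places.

Periodic yield y = 0.081. Discount each cash flow and weight by its year:
  t   CF        PV=CF/(1+0.081)^t    t·PV
  1     1,375.00     1,271.9704     1,271.9704
  2     1,375.00     1,176.6609     2,353.3217
  3     1,375.00     1,088.4929     3,265.4788
  4     1,375.00     1,006.9315     4,027.7260
  5     1,375.00       931.4815     4,657.4074
  6     1,375.00       861.6850     5,170.1100
  7     1,375.00       797.1184     5,579.8289
  8    26,375.00    14,144.4777   113,155.8220
  Σ                 21,278.8183   139,481.6652
Price P = Σ PV = 21,278.8183.
Macaulay duration = Σ(t·PV) / P = 139,481.6652 / 21,278.8183 = 6.55495 years.

6.555 years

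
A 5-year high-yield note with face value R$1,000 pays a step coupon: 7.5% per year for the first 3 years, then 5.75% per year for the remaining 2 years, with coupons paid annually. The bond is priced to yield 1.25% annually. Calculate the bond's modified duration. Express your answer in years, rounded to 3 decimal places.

4.381 years

Periodic yield y = 0.0125. First find Macaulay duration:
  t   CF        PV=CF/(1+0.0125)^t    t·PV
  1        75.00        74.0741        74.0741
  2        75.00        73.1596       146.3192
  3        75.00        72.2564       216.7691
  4        57.50        54.7126       218.8506
  5     1,057.50       993.8142     4,969.0712
  Σ                  1,268.0169     5,625.0842
P = 1,268.0169; Macaulay duration = 5,625.0842 / 1,268.0169 = 4.43613 years.
Modified duration = D_Mac / (1 + y) = 4.43613 / 1.0125 = 4.38136 years.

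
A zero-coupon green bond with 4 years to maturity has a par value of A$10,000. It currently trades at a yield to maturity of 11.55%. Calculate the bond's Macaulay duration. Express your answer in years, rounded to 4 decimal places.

4.0000 years

A zero-coupon bond has a single cash flow at maturity, so its Macaulay duration equals its maturity: 4 years.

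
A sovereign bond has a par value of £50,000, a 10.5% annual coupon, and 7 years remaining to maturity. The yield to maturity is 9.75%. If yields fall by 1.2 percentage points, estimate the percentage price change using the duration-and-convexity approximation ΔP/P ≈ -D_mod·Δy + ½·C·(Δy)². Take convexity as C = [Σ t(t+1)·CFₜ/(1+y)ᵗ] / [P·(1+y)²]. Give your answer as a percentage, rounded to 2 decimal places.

With y = 0.0975:
  t   CF        PV=CF/(1+0.0975)^t    t·PV        t(t+1)·PV
  1     5,250.00     4,783.5991     4,783.5991       9,567.1982
  2     5,250.00     4,358.6324     8,717.2649      26,151.7946
  3     5,250.00     3,971.4191    11,914.2572      47,657.0288
  4     5,250.00     3,618.6051    14,474.4203      72,372.1015
  5     5,250.00     3,297.1345    16,485.6723      98,914.0339
  6     5,250.00     3,004.2227    18,025.3365     126,177.3553
  7    55,250.00    28,807.1690   201,650.1828   1,613,201.4621
  Σ                 51,840.7818   276,050.7330   1,994,040.9744
P = 51,840.7818; D_Mac = 5.32497 yrs; D_mod = 4.85191 yrs; C = 31.93401.
Duration effect: -4.85191 × (-0.012) = +0.058223
Convexity effect: 0.5 × 31.93401 × (-0.012)² = +0.0022992
ΔP/P ≈ +0.058223 + 0.0022992 = +0.060522 = +6.0522%.

+6.05%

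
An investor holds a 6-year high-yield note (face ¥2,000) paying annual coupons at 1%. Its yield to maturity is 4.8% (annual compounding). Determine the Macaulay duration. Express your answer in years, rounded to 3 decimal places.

Periodic yield y = 0.048. Discount each cash flow and weight by its year:
  t   CF        PV=CF/(1+0.048)^t    t·PV
  1        20.00        19.0840        19.0840
  2        20.00        18.2099        36.4198
  3        20.00        17.3759        52.1276
  4        20.00        16.5800        66.3201
  5        20.00        15.8206        79.1031
  6     2,020.00     1,524.6974     9,148.1847
  Σ                  1,611.7678     9,401.2392
Price P = Σ PV = 1,611.7678.
Macaulay duration = Σ(t·PV) / P = 9,401.2392 / 1,611.7678 = 5.83287 years.

5.833 years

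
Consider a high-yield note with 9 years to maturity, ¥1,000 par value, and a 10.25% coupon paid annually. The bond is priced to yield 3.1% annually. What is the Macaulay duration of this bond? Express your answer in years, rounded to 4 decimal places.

Periodic yield y = 0.031. Discount each cash flow and weight by its year:
  t   CF        PV=CF/(1+0.031)^t    t·PV
  1       102.50        99.4180        99.4180
  2       102.50        96.4287       192.8575
  3       102.50        93.5293       280.5880
  4       102.50        90.7171       362.8684
  5       102.50        87.9894       439.9472
  6       102.50        85.3438       512.0627
  7       102.50        82.7777       579.4437
  8       102.50        80.2887       642.3098
  9     1,102.50       837.6269     7,538.6420
  Σ                  1,554.1197    10,648.1373
Price P = Σ PV = 1,554.1197.
Macaulay duration = Σ(t·PV) / P = 10,648.1373 / 1,554.1197 = 6.85156 years.

6.8516 years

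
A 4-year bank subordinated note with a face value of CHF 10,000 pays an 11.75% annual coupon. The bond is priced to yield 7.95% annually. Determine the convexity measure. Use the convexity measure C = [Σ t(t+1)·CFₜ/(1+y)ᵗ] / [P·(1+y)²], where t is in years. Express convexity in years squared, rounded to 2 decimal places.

With y = 0.0795:
  t   CF        PV=CF/(1+0.0795)^t    t·PV        t(t+1)·PV
  1     1,175.00     1,088.4669     1,088.4669       2,176.9338
  2     1,175.00     1,008.3065     2,016.6130       6,049.8391
  3     1,175.00       934.0496     2,802.1487      11,208.5949
  4    11,175.00     8,229.1873    32,916.7490     164,583.7452
  Σ                 11,260.0102    38,823.9777     184,019.1130
P = 11,260.0102.
Convexity = Σ t(t+1)·PV / [P·(1+y)²] = 184,019.1130 / (11,260.0102 × 1.165320) = 14.02422.

14.02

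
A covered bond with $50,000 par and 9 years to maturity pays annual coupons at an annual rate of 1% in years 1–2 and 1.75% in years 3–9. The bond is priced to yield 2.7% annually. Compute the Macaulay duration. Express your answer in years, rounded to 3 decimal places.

8.485 years

Periodic yield y = 0.027. Discount each cash flow and weight by its year:
  t   CF        PV=CF/(1+0.027)^t    t·PV
  1       500.00       486.8549       486.8549
  2       500.00       474.0554       948.1108
  3       875.00       807.7867     2,423.3602
  4       875.00       786.5499     3,146.1996
  5       875.00       765.8714     3,829.3569
  6       875.00       745.7365     4,474.4189
  7       875.00       726.1309     5,082.9166
  8       875.00       707.0408     5,656.3268
  9    50,875.00    40,028.6027   360,257.4240
  Σ                 45,528.6293   386,304.9688
Price P = Σ PV = 45,528.6293.
Macaulay duration = Σ(t·PV) / P = 386,304.9688 / 45,528.6293 = 8.48488 years.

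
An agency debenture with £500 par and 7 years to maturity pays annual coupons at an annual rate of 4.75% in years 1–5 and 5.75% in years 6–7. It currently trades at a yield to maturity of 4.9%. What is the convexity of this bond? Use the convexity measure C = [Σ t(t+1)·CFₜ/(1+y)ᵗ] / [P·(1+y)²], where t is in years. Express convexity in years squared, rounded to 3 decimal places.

42.396

With y = 0.049:
  t   CF        PV=CF/(1+0.049)^t    t·PV        t(t+1)·PV
  1        23.75        22.6406        22.6406          45.2812
  2        23.75        21.5830        43.1661         129.4982
  3        23.75        20.5749        61.7246         246.8985
  4        23.75        19.6138        78.4552         392.2759
  5        23.75        18.6976        93.4881         560.9284
  6        28.75        21.5767       129.4602         906.2212
  7       528.75       378.2875     2,648.0123      21,184.0986
  Σ                    502.9741     3,076.9471      23,465.2021
P = 502.9741.
Convexity = Σ t(t+1)·PV / [P·(1+y)²] = 23,465.2021 / (502.9741 × 1.100401) = 42.39627.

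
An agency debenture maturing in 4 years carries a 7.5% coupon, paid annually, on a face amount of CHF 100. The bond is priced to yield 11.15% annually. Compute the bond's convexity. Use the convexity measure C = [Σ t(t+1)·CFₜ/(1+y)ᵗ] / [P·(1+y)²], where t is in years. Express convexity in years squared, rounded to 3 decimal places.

With y = 0.1115:
  t   CF        PV=CF/(1+0.1115)^t    t·PV        t(t+1)·PV
  1         7.50         6.7476         6.7476          13.4953
  2         7.50         6.0707        12.1415          36.4245
  3         7.50         5.4618        16.3853          65.5412
  4       107.50        70.4321       281.7284       1,408.6419
  Σ                     88.7122       317.0028       1,524.1028
P = 88.7122.
Convexity = Σ t(t+1)·PV / [P·(1+y)²] = 1,524.1028 / (88.7122 × 1.235432) = 13.90631.

13.906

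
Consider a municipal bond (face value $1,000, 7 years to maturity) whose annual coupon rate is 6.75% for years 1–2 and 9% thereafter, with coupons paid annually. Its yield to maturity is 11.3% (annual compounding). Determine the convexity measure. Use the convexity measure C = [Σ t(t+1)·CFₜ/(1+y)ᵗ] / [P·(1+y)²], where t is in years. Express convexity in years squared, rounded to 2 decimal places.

With y = 0.113:
  t   CF        PV=CF/(1+0.113)^t    t·PV        t(t+1)·PV
  1        67.50        60.6469        60.6469         121.2938
  2        67.50        54.4896       108.9792         326.9375
  3        90.00        65.2765       195.8296         783.3183
  4        90.00        58.6492       234.5967       1,172.9834
  5        90.00        52.6947       263.4733       1,580.8401
  6        90.00        47.3447       284.0683       1,988.4781
  7     1,090.00       515.1816     3,606.2712      28,850.1699
  Σ                    854.2832     4,753.8652      34,824.0210
P = 854.2832.
Convexity = Σ t(t+1)·PV / [P·(1+y)²] = 34,824.0210 / (854.2832 × 1.238769) = 32.90688.

32.91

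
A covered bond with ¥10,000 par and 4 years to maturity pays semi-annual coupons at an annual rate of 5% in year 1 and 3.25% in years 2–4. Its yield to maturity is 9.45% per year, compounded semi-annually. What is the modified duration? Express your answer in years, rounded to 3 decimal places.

Periodic yield y = 0.04725. First find Macaulay duration:
  t   CF        PV=CF/(1+0.04725)^t    t·PV
  1       250.00       238.7205       238.7205
  2       250.00       227.9498       455.8997
  3       162.50       141.4823       424.4470
  4       162.50       135.0989       540.3957
  5       162.50       129.0035       645.0175
  6       162.50       123.1831       739.0986
  7       162.50       117.6253       823.3772
  8    10,162.50     7,024.2119    56,193.6954
  Σ                  8,137.2754    60,060.6516
P = 8,137.2754; Macaulay duration = 60,060.6516 / 8,137.2754 = 7.38093 half-year periods = 3.69046 years.
Modified duration = D_Mac / (1 + y) = 3.69046 / 1.04725 = 3.52396 years.

3.524 years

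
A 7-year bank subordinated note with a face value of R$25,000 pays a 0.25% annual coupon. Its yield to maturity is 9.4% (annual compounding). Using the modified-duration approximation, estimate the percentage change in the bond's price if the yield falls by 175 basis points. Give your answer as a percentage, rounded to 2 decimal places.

Periodic yield y = 0.094. Modified duration first:
  t   CF        PV=CF/(1+0.094)^t    t·PV
  1        62.50        57.1298        57.1298
  2        62.50        52.2210       104.4420
  3        62.50        47.7340       143.2021
  4        62.50        43.6326       174.5303
  5        62.50        39.8835       199.4176
  6        62.50        36.4566       218.7396
  7    25,062.50    13,362.9744    93,540.8207
  Σ                 13,640.0319    94,438.2820
P = 13,640.0319; D_Mac = 6.92361 yrs; D_mod = 6.92361/(1+0.094) = 6.32871 yrs.
ΔP/P ≈ -D_mod · Δy = -6.32871 × (-0.0175) = +0.110752 = +11.0752%.

+11.08%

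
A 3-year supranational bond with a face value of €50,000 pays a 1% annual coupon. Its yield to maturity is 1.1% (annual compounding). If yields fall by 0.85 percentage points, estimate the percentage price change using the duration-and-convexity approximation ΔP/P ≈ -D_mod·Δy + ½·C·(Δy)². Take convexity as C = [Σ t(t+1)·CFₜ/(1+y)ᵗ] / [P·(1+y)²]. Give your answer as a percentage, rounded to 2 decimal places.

With y = 0.011:
  t   CF        PV=CF/(1+0.011)^t    t·PV        t(t+1)·PV
  1       500.00       494.5598       494.5598         989.1197
  2       500.00       489.1789       978.3577       2,935.0732
  3    50,500.00    48,869.5018   146,608.5053     586,434.0212
  Σ                 49,853.2405   148,081.4229     590,358.2141
P = 49,853.2405; D_Mac = 2.97035 yrs; D_mod = 2.93803 yrs; C = 11.58564.
Duration effect: -2.93803 × (-0.0085) = +0.024973
Convexity effect: 0.5 × 11.58564 × (-0.0085)² = +0.0004185
ΔP/P ≈ +0.024973 + 0.0004185 = +0.025392 = +2.5392%.

+2.54%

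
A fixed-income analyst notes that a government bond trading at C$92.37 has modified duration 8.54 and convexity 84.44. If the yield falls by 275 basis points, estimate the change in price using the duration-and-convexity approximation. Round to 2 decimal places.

+C$24.64

Duration effect: -D_mod·Δy = -8.54 × (-0.0275) = +0.234850
Convexity effect: ½·C·(Δy)² = 0.5 × 84.44 × (-0.0275)² = +0.031928875
ΔP/P ≈ +0.234850 + 0.031928875 = +0.266778875
ΔP ≈ 92.37 × (+0.266778875) = +24.64236468375.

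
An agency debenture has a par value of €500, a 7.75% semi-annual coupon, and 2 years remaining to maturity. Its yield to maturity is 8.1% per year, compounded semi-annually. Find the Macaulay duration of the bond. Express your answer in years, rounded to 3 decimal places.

Periodic yield y = 0.0405. Discount each cash flow and weight by its period:
  t   CF        PV=CF/(1+0.0405)^t    t·PV
  1       19.375        18.6209        18.6209
  2       19.375        17.8961        35.7921
  3       19.375        17.1995        51.5985
  4      519.375       443.1112     1,772.4447
  Σ                    496.8276     1,878.4561
Price P = Σ PV = 496.8276.
Macaulay duration = Σ(t·PV) / P = 1,878.4561 / 496.8276 = 3.78090 half-year periods.
In years: 3.78090 / 2 = 1.89045 years.

1.890 years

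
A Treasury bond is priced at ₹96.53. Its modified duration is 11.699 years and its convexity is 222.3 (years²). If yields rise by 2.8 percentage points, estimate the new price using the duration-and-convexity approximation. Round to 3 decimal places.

₹73.321

Duration effect: -D_mod·Δy = -11.699 × (+0.028) = -0.327572
Convexity effect: ½·C·(Δy)² = 0.5 × 222.3 × (0.028)² = +0.0871416
ΔP/P ≈ -0.327572 + 0.0871416 = -0.2404304
New price ≈ 96.53 × (1 - 0.2404304) = 73.321253488.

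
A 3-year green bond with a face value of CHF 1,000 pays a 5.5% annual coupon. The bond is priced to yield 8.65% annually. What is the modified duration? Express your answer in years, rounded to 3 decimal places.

2.613 years

Periodic yield y = 0.0865. First find Macaulay duration:
  t   CF        PV=CF/(1+0.0865)^t    t·PV
  1        55.00        50.6213        50.6213
  2        55.00        46.5911        93.1823
  3     1,055.00       822.5518     2,467.6555
  Σ                    919.7642     2,611.4590
P = 919.7642; Macaulay duration = 2,611.4590 / 919.7642 = 2.83927 years.
Modified duration = D_Mac / (1 + y) = 2.83927 / 1.0865 = 2.61323 years.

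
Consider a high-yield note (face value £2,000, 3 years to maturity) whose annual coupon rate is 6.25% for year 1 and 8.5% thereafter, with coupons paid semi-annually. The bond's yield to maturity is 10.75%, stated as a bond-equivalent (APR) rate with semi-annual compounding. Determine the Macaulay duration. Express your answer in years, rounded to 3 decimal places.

2.745 years

Periodic yield y = 0.05375. Discount each cash flow and weight by its period:
  t   CF        PV=CF/(1+0.05375)^t    t·PV
  1        62.50        59.3120        59.3120
  2        62.50        56.2866       112.5732
  3        85.00        72.6451       217.9352
  4        85.00        68.9396       275.7583
  5        85.00        65.4231       327.1154
  6     2,085.00     1,522.9321     9,137.5924
  Σ                  1,845.5384    10,130.2865
Price P = Σ PV = 1,845.5384.
Macaulay duration = Σ(t·PV) / P = 10,130.2865 / 1,845.5384 = 5.48907 half-year periods.
In years: 5.48907 / 2 = 2.74453 years.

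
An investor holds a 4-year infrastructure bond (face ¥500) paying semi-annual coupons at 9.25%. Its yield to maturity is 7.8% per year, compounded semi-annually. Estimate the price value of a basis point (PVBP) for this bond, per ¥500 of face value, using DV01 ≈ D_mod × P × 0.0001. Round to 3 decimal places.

Periodic yield y = 0.039.
  t   CF        PV=CF/(1+0.039)^t    t·PV
  1       23.125        22.2570        22.2570
  2       23.125        21.4215        42.8431
  3       23.125        20.6175        61.8524
  4       23.125        19.8436        79.3742
  5       23.125        19.0987        95.4935
  6       23.125        18.3818       110.2909
  7       23.125        17.6918       123.8429
  8      523.125       385.1954     3,081.5632
  Σ                    524.5073     3,617.5172
P = 524.5073; D_Mac = 6.89698 half-year periods = 3.44849 yrs; D_mod = 3.31905 yrs.
DV01 ≈ 3.31905 × 524.5073 × 0.0001 = 0.174086.

¥0.174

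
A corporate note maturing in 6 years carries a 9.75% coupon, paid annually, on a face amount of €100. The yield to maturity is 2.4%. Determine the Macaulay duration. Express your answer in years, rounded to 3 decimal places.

Periodic yield y = 0.024. Discount each cash flow and weight by its year:
  t   CF        PV=CF/(1+0.024)^t    t·PV
  1         9.75         9.5215         9.5215
  2         9.75         9.2983        18.5966
  3         9.75         9.0804        27.2412
  4         9.75         8.8676        35.4703
  5         9.75         8.6597        43.2987
  6       109.75        95.1930       571.1577
  Σ                    140.6205       705.2860
Price P = Σ PV = 140.6205.
Macaulay duration = Σ(t·PV) / P = 705.2860 / 140.6205 = 5.01553 years.

5.016 years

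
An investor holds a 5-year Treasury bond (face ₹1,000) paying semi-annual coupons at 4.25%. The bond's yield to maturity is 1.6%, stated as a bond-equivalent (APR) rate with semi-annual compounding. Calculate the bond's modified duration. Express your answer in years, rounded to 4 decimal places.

Periodic yield y = 0.008. First find Macaulay duration:
  t   CF        PV=CF/(1+0.008)^t    t·PV
  1        21.25        21.0813        21.0813
  2        21.25        20.9140        41.8281
  3        21.25        20.7481        62.2442
  4        21.25        20.5834        82.3335
  5        21.25        20.4200       102.1001
  6        21.25        20.2580       121.5478
  7        21.25        20.0972       140.6803
  8        21.25        19.9377       159.5015
  9        21.25        19.7794       178.0150
  10    1,021.25       943.0327     9,430.3269
  Σ                  1,126.8518    10,339.6587
P = 1,126.8518; Macaulay duration = 10,339.6587 / 1,126.8518 = 9.17570 half-year periods = 4.58785 years.
Modified duration = D_Mac / (1 + y) = 4.58785 / 1.008 = 4.55144 years.

4.5514 years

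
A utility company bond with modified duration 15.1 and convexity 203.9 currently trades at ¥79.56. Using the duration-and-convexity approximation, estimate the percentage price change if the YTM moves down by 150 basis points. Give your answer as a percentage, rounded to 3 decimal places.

Duration effect: -D_mod·Δy = -15.1 × (-0.015) = +0.226500
Convexity effect: ½·C·(Δy)² = 0.5 × 203.9 × (-0.015)² = +0.02293875
ΔP/P ≈ +0.226500 + 0.02293875 = +0.24943875
= +24.943875%.

+24.944%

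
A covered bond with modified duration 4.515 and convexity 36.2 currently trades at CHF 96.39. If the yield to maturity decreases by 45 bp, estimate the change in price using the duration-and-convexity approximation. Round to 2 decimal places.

Duration effect: -D_mod·Δy = -4.515 × (-0.0045) = +0.0203175
Convexity effect: ½·C·(Δy)² = 0.5 × 36.2 × (-0.0045)² = +0.000366525
ΔP/P ≈ +0.0203175 + 0.000366525 = +0.020684025
ΔP ≈ 96.39 × (+0.020684025) = +1.99373316975.

+CHF 1.99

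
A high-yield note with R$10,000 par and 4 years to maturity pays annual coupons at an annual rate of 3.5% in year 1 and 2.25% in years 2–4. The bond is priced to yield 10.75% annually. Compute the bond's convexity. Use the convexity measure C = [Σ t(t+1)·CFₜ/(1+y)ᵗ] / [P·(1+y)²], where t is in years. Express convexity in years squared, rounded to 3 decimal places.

15.259

With y = 0.1075:
  t   CF        PV=CF/(1+0.1075)^t    t·PV        t(t+1)·PV
  1       350.00       316.0271       316.0271         632.0542
  2       225.00       183.4404       366.8809       1,100.6426
  3       225.00       165.6347       496.9041       1,987.6163
  4    10,225.00     6,796.5478    27,186.1913     135,930.9565
  Σ                  7,461.6500    28,366.0033     139,651.2695
P = 7,461.6500.
Convexity = Σ t(t+1)·PV / [P·(1+y)²] = 139,651.2695 / (7,461.6500 × 1.226556) = 15.25888.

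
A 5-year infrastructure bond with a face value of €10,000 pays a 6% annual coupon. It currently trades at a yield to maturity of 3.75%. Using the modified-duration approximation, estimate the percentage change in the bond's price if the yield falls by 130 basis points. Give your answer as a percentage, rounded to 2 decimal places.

+5.63%

Periodic yield y = 0.0375. Modified duration first:
  t   CF        PV=CF/(1+0.0375)^t    t·PV
  1       600.00       578.3133       578.3133
  2       600.00       557.4104     1,114.8207
  3       600.00       537.2630     1,611.7890
  4       600.00       517.8439     2,071.3754
  5    10,600.00     8,817.9034    44,089.5172
  Σ                 11,008.7339    49,465.8156
P = 11,008.7339; D_Mac = 4.49332 yrs; D_mod = 4.49332/(1+0.0375) = 4.33092 yrs.
ΔP/P ≈ -D_mod · Δy = -4.33092 × (-0.013) = +0.056302 = +5.6302%.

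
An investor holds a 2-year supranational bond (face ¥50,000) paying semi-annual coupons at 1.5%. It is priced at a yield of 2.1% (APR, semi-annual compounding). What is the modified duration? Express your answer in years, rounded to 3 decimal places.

1.957 years

Periodic yield y = 0.0105. First find Macaulay duration:
  t   CF        PV=CF/(1+0.0105)^t    t·PV
  1       375.00       371.1034       371.1034
  2       375.00       367.2473       734.4946
  3       375.00       363.4313     1,090.2939
  4    50,375.00    48,313.6432   193,254.5728
  Σ                 49,415.4252   195,450.4647
P = 49,415.4252; Macaulay duration = 195,450.4647 / 49,415.4252 = 3.95525 half-year periods = 1.97763 years.
Modified duration = D_Mac / (1 + y) = 1.97763 / 1.0105 = 1.95708 years.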